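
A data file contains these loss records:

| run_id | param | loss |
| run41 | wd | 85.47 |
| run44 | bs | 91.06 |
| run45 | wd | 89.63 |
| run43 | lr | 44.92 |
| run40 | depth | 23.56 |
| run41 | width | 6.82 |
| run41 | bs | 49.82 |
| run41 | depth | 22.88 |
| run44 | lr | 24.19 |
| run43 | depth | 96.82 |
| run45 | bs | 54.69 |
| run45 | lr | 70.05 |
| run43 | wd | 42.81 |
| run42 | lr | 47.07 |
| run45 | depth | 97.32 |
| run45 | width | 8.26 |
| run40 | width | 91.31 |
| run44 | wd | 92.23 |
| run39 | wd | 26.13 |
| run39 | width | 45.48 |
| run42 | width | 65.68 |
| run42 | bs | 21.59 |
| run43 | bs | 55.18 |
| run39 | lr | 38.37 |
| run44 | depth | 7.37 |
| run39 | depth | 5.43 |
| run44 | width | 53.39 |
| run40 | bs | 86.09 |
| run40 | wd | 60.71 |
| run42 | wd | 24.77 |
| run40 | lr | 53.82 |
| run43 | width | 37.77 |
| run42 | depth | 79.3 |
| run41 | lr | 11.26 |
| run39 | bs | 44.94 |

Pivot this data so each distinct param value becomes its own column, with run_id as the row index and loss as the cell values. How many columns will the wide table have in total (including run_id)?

1 column for run_id plus 5 distinct param values → 6 columns.

6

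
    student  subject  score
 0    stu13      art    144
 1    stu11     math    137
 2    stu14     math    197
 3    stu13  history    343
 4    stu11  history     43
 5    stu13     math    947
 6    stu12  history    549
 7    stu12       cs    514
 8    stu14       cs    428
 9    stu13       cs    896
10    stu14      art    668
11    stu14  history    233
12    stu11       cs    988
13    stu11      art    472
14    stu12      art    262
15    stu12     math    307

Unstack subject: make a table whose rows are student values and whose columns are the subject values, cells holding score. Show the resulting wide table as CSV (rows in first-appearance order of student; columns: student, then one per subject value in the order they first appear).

student,art,math,history,cs
stu13,144,947,343,896
stu11,472,137,43,988
stu14,668,197,233,428
stu12,262,307,549,514

Columns: student plus the 4 distinct subject values (art, math, history, cs).
For example, row stu13 column art takes score=144 from the long row (stu13, art).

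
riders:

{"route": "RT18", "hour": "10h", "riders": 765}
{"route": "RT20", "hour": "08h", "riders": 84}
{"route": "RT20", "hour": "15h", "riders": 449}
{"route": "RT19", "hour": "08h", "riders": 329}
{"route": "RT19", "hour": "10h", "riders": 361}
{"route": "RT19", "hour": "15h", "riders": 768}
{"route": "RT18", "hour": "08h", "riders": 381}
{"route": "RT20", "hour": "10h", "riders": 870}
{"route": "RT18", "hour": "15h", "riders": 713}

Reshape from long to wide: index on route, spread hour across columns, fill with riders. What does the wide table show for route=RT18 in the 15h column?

Wide layout: rows indexed by route, columns are the 3 distinct hour values (10h, 08h, 15h).
Cell (route=RT18, hour=15h) draws from the long row where route=RT18 and hour=15h, which has riders=713.

713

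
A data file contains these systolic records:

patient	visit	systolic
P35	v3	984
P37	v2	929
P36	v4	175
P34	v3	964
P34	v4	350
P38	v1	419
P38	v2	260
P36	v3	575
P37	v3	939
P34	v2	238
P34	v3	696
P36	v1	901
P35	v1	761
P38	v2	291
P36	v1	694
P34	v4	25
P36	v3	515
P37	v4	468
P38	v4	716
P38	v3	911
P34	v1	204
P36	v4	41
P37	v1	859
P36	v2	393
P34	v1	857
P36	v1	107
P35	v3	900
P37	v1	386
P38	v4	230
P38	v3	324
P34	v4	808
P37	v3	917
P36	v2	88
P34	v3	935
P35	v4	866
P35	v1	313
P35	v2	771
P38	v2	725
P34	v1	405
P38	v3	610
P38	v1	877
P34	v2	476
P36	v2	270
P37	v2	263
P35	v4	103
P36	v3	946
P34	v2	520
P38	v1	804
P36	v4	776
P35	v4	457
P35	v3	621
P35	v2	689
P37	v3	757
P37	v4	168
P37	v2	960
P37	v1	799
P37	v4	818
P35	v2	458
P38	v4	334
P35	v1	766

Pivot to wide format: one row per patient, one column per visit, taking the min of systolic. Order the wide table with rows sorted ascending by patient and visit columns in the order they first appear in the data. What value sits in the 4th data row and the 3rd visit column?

168

With rows sorted ascending by patient, row 4 is patient=P37. visit columns in first-appearance order: v3, v2, v4, v1; column 3 is v4.
Long rows with patient=P37, visit=v4: min(468, 168, 818) = 168.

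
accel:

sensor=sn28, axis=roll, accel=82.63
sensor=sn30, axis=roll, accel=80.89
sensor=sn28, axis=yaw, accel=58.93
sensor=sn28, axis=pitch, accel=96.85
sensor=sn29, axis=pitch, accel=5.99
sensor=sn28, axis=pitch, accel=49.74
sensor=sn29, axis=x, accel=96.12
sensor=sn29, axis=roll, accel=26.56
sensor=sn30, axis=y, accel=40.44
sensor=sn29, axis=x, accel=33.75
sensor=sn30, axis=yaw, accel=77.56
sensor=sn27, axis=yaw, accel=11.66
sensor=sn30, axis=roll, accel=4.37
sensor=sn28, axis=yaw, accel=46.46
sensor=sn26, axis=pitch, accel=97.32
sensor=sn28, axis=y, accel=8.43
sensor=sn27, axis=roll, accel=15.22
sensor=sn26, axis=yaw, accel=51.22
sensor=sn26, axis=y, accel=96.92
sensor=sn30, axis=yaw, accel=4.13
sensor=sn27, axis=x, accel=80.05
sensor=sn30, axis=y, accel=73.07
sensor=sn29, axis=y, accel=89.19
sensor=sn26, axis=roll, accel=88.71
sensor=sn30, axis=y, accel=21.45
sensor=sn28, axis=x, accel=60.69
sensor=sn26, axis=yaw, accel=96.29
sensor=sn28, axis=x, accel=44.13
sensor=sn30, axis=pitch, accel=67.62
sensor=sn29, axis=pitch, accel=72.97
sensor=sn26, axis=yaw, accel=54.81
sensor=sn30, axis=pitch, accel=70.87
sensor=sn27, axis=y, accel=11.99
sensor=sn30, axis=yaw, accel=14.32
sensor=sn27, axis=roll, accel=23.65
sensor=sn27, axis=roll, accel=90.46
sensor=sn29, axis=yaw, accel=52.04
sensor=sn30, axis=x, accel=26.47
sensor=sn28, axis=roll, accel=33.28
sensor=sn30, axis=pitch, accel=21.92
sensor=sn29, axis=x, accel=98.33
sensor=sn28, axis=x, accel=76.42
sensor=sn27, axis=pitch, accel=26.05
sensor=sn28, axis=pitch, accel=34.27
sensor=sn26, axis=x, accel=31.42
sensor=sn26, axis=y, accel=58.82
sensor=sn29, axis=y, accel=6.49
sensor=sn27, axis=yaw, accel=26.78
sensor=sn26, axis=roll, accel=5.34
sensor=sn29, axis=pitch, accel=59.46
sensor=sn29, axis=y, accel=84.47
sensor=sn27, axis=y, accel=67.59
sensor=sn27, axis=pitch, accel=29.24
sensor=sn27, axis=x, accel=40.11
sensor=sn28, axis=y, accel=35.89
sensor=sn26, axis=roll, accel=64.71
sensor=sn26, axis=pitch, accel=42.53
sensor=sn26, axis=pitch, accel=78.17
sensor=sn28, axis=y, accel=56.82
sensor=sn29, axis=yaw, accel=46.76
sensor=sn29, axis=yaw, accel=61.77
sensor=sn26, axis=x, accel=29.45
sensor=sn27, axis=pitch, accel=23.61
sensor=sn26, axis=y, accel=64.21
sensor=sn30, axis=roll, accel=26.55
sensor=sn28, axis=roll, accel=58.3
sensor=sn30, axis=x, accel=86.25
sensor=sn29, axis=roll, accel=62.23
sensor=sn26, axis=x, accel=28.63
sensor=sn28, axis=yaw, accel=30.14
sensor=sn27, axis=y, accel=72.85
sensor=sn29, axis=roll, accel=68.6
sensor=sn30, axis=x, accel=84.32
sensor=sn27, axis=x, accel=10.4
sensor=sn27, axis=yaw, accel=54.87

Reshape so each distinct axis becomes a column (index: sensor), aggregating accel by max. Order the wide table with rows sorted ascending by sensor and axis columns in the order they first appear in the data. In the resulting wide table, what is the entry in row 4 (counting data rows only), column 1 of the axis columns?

68.6

With rows sorted ascending by sensor, row 4 is sensor=sn29. axis columns in first-appearance order: roll, yaw, pitch, x, y; column 1 is roll.
Long rows with sensor=sn29, axis=roll: max(26.56, 62.23, 68.6) = 68.6.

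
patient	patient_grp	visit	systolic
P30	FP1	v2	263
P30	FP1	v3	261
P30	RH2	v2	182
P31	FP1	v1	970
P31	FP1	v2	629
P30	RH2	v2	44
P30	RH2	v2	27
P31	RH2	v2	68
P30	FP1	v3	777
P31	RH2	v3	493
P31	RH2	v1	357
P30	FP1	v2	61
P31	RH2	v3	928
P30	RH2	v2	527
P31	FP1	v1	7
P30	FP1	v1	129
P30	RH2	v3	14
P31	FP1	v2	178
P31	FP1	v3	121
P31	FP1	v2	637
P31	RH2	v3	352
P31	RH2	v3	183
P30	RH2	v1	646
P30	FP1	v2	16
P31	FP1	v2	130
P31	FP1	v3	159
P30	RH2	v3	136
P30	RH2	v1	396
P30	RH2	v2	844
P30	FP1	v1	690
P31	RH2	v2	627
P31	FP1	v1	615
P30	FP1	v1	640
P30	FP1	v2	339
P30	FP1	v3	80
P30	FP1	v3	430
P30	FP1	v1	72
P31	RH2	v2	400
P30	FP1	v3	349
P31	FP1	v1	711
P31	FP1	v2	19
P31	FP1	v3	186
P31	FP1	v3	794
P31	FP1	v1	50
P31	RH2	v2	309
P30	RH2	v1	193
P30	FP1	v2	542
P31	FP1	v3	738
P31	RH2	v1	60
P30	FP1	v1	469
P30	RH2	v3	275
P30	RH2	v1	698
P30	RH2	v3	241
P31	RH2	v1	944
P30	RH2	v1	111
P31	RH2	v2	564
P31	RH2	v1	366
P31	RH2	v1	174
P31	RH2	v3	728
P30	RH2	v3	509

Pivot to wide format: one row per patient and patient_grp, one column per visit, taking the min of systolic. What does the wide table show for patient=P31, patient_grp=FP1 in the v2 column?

19

Rows with patient=P31, patient_grp=FP1 and visit=v2: systolic values are 629, 178, 637, 130, 19.
min(629, 178, 637, 130, 19) = 19.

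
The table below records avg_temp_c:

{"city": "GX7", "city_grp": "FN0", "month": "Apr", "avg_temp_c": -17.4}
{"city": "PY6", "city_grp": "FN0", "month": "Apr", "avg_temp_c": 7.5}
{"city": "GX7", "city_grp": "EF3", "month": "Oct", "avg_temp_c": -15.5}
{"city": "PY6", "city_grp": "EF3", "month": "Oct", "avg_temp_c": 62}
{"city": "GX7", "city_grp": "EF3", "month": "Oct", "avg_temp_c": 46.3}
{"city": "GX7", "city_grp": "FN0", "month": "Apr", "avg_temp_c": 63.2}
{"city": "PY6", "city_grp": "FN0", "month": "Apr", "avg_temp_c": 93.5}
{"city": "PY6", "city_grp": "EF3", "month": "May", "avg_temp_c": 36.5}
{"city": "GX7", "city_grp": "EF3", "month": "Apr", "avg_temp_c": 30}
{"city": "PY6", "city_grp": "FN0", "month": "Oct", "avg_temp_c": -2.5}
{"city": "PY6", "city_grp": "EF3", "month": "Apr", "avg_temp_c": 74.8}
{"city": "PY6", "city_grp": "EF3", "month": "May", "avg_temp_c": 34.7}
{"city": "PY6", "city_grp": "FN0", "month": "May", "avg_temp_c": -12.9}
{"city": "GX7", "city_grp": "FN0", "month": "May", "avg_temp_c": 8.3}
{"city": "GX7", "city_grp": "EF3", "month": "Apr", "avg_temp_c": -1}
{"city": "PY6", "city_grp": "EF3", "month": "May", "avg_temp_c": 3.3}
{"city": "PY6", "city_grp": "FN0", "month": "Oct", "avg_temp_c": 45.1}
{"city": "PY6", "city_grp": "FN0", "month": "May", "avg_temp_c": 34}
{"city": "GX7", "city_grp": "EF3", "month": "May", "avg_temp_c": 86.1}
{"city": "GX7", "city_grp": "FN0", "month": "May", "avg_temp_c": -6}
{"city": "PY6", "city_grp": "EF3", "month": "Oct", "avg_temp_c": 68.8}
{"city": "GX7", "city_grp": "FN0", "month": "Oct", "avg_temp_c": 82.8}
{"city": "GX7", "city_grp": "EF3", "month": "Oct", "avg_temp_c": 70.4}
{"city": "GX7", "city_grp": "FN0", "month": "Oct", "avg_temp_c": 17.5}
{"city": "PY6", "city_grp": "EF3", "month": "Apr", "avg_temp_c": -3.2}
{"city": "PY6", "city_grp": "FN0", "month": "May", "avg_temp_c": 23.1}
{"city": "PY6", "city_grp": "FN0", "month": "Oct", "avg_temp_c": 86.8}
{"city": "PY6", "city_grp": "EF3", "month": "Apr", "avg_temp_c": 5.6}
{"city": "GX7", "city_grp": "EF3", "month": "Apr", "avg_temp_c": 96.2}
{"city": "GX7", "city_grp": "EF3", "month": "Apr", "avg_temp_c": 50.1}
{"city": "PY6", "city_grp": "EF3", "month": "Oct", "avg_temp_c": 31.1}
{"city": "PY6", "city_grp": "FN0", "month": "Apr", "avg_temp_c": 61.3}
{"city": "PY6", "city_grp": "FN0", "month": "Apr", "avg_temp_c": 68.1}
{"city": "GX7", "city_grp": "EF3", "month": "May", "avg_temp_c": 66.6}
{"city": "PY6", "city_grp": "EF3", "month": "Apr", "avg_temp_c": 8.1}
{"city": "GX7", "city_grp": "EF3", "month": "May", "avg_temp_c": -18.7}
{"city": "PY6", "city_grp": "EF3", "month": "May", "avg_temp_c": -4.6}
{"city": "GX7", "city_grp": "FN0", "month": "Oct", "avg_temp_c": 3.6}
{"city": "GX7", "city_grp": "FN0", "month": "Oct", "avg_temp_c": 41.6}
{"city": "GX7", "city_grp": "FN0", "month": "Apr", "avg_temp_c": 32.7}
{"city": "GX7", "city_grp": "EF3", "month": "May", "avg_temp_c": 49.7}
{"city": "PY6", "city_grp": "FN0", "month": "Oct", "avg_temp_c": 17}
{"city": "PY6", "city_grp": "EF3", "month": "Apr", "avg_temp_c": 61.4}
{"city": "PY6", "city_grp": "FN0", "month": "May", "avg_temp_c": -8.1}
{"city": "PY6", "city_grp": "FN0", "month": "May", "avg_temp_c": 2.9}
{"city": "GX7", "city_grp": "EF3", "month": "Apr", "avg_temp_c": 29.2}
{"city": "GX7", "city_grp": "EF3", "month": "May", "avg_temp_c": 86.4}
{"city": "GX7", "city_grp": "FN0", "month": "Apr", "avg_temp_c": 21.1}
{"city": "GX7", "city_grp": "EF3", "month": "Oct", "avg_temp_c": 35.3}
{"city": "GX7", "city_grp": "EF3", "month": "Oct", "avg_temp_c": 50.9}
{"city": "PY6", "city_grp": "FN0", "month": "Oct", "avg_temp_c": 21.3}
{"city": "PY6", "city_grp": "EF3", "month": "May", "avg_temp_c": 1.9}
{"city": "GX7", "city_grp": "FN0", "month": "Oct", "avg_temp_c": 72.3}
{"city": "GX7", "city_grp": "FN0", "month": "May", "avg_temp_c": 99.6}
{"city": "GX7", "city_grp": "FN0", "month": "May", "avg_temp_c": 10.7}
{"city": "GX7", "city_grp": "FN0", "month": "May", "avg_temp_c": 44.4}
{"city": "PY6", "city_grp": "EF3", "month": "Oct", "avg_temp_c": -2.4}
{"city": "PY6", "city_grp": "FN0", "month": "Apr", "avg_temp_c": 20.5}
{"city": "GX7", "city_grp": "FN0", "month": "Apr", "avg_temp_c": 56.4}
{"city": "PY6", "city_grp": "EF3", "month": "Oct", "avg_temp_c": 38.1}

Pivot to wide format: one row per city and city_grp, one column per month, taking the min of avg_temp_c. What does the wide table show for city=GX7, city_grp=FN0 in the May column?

Rows with city=GX7, city_grp=FN0 and month=May: avg_temp_c values are 8.3, -6, 99.6, 10.7, 44.4.
min(8.3, -6, 99.6, 10.7, 44.4) = -6.

-6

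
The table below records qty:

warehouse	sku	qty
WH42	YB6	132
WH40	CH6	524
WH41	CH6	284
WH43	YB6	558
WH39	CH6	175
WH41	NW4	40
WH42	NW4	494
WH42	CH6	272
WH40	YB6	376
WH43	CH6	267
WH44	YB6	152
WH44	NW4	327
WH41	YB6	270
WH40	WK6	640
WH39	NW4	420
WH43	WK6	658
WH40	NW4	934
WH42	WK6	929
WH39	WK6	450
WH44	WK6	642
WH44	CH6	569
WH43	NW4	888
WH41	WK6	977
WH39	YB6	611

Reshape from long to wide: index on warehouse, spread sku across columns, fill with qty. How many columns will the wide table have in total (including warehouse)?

5

1 column for warehouse plus 4 distinct sku values → 5 columns.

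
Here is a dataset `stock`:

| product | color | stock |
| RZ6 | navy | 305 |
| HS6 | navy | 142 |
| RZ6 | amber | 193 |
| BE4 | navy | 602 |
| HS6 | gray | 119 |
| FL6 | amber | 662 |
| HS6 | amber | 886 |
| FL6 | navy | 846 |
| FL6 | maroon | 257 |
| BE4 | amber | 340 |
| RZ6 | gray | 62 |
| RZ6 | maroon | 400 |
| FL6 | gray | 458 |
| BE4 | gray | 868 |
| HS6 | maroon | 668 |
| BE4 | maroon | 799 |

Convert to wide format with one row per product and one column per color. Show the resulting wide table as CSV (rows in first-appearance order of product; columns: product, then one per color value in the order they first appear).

Columns: product plus the 4 distinct color values (navy, amber, gray, maroon).
For example, row RZ6 column navy takes stock=305 from the long row (RZ6, navy).

product,navy,amber,gray,maroon
RZ6,305,193,62,400
HS6,142,886,119,668
BE4,602,340,868,799
FL6,846,662,458,257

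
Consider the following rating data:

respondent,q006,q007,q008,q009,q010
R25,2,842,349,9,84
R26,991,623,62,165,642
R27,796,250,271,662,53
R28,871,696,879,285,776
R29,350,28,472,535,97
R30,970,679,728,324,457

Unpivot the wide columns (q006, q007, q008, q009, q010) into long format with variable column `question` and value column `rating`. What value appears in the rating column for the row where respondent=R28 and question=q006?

Unpivoting turns each (respondent, wide-column) pair into one long row.
The wide cell at row R28, column q006 holds 871, so the long row (R28, q006) has rating=871.

871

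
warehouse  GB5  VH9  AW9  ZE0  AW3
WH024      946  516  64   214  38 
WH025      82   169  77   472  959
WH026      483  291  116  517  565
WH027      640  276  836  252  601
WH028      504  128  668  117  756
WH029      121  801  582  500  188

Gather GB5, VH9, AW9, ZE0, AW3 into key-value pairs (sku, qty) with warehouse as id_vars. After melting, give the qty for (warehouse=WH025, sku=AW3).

959

Unpivoting turns each (warehouse, wide-column) pair into one long row.
The wide cell at row WH025, column AW3 holds 959, so the long row (WH025, AW3) has qty=959.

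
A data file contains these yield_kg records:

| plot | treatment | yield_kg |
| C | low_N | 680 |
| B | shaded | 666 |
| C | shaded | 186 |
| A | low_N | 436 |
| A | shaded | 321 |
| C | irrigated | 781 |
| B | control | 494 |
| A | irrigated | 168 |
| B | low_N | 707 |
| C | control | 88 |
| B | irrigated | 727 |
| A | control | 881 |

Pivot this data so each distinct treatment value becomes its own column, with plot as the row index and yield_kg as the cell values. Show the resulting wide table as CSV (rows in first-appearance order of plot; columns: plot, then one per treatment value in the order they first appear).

plot,low_N,shaded,irrigated,control
C,680,186,781,88
B,707,666,727,494
A,436,321,168,881

Columns: plot plus the 4 distinct treatment values (low_N, shaded, irrigated, control).
For example, row C column low_N takes yield_kg=680 from the long row (C, low_N).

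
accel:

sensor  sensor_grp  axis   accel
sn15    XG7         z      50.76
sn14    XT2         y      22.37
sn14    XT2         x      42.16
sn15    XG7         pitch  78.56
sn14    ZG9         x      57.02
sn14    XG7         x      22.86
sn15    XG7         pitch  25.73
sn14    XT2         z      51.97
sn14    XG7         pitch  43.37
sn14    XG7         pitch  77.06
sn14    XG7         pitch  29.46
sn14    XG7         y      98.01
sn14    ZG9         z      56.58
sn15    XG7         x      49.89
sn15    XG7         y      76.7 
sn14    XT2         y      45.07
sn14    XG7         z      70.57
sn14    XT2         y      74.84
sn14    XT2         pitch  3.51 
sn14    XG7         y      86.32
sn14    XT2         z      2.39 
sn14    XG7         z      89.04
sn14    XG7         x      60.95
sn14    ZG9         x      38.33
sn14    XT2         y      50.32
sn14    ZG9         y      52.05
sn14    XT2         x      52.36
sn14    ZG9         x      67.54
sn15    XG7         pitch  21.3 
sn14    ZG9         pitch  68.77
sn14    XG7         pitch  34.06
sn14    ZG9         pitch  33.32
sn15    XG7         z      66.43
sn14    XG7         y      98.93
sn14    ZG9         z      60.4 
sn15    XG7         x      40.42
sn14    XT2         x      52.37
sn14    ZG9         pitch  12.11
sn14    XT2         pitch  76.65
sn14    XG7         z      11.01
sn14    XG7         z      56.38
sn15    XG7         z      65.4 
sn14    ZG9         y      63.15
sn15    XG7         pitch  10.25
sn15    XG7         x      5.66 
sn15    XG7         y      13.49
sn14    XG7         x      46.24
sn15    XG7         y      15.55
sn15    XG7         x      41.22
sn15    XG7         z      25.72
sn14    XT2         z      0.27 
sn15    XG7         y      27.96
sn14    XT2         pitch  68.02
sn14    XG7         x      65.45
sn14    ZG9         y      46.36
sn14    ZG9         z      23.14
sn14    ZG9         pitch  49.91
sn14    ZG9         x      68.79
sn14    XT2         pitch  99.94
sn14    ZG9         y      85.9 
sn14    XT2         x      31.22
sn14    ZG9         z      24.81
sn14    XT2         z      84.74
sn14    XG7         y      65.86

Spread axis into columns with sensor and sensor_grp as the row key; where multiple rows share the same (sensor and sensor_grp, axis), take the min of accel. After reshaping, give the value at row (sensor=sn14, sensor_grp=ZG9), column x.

Rows with sensor=sn14, sensor_grp=ZG9 and axis=x: accel values are 57.02, 38.33, 67.54, 68.79.
min(57.02, 38.33, 67.54, 68.79) = 38.33.

38.33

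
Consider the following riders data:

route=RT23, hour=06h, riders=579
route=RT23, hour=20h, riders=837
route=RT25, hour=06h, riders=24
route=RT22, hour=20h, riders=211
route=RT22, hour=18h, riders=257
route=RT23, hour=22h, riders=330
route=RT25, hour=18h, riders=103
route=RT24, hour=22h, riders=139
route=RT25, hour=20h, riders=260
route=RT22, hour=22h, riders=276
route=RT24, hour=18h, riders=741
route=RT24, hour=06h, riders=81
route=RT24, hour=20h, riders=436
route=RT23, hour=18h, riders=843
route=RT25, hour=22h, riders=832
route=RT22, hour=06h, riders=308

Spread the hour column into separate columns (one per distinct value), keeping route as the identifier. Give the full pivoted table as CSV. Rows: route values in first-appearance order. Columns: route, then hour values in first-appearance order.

Columns: route plus the 4 distinct hour values (06h, 20h, 18h, 22h).
For example, row RT23 column 06h takes riders=579 from the long row (RT23, 06h).

route,06h,20h,18h,22h
RT23,579,837,843,330
RT25,24,260,103,832
RT22,308,211,257,276
RT24,81,436,741,139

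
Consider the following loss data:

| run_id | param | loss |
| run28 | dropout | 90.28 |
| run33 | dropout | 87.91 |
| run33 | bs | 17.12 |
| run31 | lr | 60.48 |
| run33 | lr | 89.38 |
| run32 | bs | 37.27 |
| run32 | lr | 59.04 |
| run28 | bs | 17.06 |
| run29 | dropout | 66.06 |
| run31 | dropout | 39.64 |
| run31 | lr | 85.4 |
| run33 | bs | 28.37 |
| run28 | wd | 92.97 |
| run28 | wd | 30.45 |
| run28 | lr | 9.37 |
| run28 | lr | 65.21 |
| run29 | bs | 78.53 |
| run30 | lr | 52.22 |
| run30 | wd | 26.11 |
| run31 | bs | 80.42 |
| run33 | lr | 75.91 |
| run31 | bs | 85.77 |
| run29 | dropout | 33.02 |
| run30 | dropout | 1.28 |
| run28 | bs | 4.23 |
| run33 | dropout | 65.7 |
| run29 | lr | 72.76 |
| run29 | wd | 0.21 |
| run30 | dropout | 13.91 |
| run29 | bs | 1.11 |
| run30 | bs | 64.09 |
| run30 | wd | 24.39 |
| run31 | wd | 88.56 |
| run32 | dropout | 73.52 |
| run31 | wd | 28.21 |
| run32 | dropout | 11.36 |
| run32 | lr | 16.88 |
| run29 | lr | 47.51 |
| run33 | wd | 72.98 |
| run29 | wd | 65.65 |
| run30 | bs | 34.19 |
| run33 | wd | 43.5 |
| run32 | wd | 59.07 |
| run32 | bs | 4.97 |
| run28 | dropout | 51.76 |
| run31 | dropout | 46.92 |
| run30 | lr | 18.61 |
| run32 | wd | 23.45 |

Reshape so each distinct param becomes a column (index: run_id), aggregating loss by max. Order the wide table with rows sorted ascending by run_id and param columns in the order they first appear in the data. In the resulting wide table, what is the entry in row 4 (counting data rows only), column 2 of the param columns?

85.77

With rows sorted ascending by run_id, row 4 is run_id=run31. param columns in first-appearance order: dropout, bs, lr, wd; column 2 is bs.
Long rows with run_id=run31, param=bs: max(80.42, 85.77) = 85.77.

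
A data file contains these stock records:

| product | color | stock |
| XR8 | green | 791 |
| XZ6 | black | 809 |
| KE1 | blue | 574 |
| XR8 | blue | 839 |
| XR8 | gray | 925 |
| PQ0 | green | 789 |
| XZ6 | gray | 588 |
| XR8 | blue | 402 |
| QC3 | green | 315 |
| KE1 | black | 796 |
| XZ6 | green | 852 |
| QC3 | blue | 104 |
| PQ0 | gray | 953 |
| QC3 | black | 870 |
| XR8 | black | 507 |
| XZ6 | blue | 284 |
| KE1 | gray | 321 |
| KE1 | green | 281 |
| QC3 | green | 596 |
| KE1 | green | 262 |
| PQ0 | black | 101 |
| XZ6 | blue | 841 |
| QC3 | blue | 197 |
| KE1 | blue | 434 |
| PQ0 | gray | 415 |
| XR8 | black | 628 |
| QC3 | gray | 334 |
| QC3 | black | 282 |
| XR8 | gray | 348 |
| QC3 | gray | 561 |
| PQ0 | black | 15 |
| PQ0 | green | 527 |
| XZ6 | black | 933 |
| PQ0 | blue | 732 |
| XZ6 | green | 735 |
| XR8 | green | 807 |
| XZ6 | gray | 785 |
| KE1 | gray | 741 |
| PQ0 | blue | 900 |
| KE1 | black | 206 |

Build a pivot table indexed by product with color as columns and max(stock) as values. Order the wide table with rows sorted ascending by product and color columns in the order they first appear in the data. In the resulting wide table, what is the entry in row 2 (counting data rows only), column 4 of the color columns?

With rows sorted ascending by product, row 2 is product=PQ0. color columns in first-appearance order: green, black, blue, gray; column 4 is gray.
Long rows with product=PQ0, color=gray: max(953, 415) = 953.

953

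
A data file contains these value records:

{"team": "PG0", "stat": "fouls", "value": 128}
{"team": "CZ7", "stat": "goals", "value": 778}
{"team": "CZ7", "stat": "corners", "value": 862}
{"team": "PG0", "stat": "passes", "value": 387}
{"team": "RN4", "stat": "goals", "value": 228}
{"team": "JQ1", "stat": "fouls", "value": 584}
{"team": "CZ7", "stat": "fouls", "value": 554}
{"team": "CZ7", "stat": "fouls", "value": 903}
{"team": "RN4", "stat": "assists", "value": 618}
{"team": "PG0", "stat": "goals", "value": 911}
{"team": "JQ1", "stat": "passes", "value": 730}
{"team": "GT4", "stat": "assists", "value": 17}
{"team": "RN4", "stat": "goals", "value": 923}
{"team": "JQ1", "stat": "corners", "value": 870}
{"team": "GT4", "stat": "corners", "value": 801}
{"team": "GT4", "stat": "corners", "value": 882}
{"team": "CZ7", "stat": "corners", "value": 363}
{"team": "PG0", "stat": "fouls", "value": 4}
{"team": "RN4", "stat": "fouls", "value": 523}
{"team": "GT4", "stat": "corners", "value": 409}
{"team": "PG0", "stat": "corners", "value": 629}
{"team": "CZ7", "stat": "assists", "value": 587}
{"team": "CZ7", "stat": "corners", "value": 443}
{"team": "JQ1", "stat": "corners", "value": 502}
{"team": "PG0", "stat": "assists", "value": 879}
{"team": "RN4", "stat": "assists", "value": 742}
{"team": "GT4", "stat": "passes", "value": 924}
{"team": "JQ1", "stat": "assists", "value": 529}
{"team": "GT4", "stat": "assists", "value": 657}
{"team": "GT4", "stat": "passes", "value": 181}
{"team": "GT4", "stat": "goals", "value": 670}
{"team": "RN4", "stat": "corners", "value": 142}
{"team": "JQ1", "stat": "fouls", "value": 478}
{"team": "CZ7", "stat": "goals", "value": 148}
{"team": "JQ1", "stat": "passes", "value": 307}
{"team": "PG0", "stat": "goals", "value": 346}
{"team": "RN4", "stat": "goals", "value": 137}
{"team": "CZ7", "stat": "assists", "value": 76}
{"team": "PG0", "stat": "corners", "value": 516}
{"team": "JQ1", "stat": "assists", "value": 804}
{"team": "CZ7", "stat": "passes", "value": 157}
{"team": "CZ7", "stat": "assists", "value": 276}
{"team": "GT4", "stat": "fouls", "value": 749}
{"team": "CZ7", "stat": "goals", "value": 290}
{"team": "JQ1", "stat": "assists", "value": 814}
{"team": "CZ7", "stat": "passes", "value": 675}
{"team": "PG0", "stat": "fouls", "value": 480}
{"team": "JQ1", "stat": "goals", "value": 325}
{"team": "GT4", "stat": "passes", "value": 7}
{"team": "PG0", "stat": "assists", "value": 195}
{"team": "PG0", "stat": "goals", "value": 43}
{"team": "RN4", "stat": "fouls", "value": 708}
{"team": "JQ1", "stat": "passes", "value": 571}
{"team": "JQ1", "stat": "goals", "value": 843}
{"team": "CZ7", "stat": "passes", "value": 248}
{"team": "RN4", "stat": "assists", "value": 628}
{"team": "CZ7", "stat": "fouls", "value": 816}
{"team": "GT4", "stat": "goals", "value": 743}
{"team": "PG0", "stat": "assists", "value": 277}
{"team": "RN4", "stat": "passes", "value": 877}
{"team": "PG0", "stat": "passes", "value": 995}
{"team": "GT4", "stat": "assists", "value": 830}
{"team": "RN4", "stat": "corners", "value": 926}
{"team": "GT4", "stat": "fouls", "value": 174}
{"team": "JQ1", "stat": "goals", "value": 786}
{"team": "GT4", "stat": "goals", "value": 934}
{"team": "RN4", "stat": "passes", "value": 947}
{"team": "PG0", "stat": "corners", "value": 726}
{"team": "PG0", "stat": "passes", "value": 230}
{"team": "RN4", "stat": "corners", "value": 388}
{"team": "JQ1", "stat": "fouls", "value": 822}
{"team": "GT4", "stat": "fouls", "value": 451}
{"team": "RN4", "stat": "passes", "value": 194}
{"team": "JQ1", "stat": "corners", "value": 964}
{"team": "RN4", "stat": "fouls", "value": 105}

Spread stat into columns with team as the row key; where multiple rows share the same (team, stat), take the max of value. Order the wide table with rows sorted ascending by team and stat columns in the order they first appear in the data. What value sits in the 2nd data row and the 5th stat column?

With rows sorted ascending by team, row 2 is team=GT4. stat columns in first-appearance order: fouls, goals, corners, passes, assists; column 5 is assists.
Long rows with team=GT4, stat=assists: max(17, 657, 830) = 830.

830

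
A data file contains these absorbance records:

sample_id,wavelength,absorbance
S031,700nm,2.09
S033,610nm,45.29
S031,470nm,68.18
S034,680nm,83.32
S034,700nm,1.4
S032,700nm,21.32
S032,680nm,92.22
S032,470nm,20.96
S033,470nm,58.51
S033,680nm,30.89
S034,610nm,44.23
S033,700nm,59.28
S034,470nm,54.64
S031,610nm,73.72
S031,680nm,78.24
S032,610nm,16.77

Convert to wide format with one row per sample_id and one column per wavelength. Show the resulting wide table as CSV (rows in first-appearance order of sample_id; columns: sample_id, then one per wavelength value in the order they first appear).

sample_id,700nm,610nm,470nm,680nm
S031,2.09,73.72,68.18,78.24
S033,59.28,45.29,58.51,30.89
S034,1.4,44.23,54.64,83.32
S032,21.32,16.77,20.96,92.22

Columns: sample_id plus the 4 distinct wavelength values (700nm, 610nm, 470nm, 680nm).
For example, row S031 column 700nm takes absorbance=2.09 from the long row (S031, 700nm).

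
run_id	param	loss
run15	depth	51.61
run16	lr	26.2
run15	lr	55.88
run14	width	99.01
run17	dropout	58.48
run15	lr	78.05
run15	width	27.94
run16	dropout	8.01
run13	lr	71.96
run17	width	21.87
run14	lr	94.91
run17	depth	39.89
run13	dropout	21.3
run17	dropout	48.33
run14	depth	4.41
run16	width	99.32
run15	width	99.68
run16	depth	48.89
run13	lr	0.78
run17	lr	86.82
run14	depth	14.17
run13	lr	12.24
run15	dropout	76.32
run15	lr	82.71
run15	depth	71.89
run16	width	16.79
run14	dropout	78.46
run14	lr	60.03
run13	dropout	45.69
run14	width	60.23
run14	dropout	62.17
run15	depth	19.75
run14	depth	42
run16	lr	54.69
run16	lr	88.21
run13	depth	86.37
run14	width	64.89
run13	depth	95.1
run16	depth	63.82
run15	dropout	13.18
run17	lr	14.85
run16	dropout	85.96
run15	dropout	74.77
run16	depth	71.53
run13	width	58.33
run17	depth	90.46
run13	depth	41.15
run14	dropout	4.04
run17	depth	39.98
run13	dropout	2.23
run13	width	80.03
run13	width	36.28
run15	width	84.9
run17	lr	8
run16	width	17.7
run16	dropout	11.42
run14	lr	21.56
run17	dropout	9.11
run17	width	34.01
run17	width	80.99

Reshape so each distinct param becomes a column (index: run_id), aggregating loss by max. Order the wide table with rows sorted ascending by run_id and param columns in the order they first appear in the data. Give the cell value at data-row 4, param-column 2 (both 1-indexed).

88.21

With rows sorted ascending by run_id, row 4 is run_id=run16. param columns in first-appearance order: depth, lr, width, dropout; column 2 is lr.
Long rows with run_id=run16, param=lr: max(26.2, 54.69, 88.21) = 88.21.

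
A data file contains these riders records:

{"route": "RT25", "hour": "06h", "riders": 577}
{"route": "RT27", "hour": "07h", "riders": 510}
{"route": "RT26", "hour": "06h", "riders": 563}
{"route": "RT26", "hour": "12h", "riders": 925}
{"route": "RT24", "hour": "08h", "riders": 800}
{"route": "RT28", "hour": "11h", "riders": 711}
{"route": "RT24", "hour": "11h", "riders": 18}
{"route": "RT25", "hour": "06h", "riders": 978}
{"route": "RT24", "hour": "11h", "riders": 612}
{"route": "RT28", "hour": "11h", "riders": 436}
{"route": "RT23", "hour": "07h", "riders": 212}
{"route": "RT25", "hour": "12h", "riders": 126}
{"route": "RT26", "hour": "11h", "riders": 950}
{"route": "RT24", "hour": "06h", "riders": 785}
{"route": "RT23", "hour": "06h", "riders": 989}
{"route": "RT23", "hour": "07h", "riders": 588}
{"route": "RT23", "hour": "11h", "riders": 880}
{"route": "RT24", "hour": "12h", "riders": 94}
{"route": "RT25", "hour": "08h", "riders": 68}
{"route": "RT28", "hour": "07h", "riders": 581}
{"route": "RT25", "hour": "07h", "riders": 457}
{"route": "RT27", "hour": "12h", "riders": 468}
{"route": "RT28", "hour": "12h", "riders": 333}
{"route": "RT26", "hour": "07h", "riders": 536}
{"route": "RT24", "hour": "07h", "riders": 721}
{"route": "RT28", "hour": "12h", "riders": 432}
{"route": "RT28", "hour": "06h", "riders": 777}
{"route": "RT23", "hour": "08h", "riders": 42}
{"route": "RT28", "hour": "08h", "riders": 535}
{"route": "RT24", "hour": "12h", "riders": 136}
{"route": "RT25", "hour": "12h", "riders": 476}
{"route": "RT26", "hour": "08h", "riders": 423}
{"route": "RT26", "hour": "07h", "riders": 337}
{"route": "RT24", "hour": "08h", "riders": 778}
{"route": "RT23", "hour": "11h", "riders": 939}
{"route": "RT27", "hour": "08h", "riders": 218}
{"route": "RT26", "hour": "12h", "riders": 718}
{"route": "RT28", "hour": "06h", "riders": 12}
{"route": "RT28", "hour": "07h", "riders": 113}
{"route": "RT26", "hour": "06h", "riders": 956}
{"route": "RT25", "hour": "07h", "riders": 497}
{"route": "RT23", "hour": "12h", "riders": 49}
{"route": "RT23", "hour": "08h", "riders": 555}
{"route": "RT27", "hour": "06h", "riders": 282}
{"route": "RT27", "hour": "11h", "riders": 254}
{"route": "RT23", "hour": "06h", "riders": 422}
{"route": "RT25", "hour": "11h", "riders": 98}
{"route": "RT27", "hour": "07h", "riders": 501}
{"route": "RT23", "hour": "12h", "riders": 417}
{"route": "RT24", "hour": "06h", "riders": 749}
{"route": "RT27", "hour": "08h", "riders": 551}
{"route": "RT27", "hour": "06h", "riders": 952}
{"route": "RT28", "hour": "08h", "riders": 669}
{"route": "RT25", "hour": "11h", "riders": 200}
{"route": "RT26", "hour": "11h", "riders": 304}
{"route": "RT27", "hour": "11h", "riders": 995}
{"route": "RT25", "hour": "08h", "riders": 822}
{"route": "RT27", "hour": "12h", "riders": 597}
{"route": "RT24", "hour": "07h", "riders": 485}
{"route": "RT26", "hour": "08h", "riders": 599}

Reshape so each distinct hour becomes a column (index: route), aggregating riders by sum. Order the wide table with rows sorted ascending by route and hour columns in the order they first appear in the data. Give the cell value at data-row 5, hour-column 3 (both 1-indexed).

1065

With rows sorted ascending by route, row 5 is route=RT27. hour columns in first-appearance order: 06h, 07h, 12h, 08h, 11h; column 3 is 12h.
Long rows with route=RT27, hour=12h: 468 + 597 = 1065.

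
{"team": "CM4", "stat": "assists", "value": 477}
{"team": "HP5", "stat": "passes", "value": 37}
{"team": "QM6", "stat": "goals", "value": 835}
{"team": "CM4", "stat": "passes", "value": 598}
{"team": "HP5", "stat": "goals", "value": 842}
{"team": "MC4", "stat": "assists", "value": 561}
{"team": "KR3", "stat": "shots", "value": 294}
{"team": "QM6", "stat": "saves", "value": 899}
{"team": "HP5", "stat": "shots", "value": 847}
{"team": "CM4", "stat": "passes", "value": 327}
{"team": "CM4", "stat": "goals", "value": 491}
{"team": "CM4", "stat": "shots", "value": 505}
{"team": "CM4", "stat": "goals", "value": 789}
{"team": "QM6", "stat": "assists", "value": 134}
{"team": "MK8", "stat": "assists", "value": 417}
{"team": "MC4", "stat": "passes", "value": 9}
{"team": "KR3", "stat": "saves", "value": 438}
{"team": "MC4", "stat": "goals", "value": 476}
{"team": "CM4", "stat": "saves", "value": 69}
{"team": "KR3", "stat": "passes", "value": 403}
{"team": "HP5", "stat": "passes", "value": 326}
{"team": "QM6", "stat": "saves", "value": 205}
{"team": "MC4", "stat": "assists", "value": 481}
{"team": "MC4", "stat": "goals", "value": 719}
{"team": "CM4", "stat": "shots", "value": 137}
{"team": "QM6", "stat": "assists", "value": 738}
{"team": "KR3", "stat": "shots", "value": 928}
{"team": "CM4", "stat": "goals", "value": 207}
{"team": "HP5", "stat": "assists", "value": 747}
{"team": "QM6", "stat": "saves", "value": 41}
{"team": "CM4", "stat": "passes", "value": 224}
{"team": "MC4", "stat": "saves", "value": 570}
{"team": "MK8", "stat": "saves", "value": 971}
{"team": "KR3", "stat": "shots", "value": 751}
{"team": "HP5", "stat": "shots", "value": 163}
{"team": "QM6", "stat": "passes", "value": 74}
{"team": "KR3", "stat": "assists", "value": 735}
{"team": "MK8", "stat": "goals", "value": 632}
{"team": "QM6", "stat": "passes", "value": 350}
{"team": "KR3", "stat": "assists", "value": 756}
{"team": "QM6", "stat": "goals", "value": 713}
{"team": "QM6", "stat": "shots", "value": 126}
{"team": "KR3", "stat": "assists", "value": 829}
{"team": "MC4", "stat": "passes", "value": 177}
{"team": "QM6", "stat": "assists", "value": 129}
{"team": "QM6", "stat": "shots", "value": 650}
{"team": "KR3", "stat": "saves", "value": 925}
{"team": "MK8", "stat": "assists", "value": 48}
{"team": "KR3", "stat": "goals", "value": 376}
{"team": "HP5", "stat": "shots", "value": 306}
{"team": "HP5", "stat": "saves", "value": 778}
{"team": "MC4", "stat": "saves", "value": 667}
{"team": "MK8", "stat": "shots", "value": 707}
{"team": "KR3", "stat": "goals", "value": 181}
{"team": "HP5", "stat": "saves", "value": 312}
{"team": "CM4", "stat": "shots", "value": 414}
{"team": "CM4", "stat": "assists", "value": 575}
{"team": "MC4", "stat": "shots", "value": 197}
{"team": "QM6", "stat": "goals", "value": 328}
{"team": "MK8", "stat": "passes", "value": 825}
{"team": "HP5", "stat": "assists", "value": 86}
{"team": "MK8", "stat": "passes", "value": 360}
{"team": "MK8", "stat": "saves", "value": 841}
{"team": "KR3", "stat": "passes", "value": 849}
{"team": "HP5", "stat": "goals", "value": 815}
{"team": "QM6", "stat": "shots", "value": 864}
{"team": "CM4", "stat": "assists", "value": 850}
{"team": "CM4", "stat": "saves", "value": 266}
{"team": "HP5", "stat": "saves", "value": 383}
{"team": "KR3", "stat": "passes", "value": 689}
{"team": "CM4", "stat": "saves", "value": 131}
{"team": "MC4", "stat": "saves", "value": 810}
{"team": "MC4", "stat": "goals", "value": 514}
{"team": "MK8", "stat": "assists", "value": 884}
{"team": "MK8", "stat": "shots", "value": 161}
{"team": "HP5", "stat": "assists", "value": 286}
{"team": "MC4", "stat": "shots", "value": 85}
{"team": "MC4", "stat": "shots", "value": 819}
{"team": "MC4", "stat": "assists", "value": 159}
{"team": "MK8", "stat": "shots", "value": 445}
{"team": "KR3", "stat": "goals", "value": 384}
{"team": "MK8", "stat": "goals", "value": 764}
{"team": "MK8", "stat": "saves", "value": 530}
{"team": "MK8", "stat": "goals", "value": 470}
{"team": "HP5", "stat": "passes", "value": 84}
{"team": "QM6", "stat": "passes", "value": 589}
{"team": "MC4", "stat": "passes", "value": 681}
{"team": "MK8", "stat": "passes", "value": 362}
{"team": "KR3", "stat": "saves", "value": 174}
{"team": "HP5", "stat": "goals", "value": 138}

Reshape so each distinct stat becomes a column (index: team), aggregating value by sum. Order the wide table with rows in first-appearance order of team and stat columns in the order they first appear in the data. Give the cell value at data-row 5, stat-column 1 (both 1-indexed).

2320

With rows in first-appearance order of team, row 5 is team=KR3. stat columns in first-appearance order: assists, passes, goals, shots, saves; column 1 is assists.
Long rows with team=KR3, stat=assists: 735 + 756 + 829 = 2320.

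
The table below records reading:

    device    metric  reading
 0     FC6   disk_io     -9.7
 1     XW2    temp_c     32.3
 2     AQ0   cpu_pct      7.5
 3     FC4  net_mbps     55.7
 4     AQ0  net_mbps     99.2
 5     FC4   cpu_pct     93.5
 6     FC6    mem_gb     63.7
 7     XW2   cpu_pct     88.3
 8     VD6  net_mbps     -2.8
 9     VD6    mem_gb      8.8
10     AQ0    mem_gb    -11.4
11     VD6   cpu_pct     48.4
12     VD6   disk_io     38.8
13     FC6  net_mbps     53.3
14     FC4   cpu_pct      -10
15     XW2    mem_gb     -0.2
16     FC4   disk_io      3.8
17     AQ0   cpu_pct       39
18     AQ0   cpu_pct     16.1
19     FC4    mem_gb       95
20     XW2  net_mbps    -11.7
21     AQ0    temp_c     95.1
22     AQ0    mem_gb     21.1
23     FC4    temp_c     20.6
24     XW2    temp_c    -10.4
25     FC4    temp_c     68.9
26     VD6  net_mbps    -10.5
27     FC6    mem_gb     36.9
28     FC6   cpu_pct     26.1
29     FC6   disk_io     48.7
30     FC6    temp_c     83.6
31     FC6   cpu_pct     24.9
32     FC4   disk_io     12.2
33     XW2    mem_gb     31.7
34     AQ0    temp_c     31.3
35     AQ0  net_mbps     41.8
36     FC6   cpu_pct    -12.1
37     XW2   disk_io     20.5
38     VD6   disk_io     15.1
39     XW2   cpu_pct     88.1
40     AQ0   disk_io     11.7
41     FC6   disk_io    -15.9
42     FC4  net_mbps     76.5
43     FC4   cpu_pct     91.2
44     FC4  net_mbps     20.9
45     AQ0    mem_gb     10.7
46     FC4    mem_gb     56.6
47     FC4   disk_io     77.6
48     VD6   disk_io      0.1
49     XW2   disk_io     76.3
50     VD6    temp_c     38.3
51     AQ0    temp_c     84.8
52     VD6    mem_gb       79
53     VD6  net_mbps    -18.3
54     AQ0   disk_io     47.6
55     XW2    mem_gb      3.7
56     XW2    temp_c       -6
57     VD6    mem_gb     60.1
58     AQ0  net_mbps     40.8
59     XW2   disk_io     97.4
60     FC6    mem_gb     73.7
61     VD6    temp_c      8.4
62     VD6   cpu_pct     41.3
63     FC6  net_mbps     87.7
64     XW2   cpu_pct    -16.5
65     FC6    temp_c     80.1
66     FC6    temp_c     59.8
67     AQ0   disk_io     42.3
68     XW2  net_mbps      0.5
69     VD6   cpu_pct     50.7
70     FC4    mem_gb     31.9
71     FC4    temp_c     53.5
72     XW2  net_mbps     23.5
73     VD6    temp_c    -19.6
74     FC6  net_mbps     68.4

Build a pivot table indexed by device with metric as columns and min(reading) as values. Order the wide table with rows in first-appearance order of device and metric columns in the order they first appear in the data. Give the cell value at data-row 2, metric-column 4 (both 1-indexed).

With rows in first-appearance order of device, row 2 is device=XW2. metric columns in first-appearance order: disk_io, temp_c, cpu_pct, net_mbps, mem_gb; column 4 is net_mbps.
Long rows with device=XW2, metric=net_mbps: min(-11.7, 0.5, 23.5) = -11.7.

-11.7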